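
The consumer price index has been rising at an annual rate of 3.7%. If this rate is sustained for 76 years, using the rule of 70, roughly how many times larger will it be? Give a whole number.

16 times

70/3.7 ≈ 18.92 years per doubling.
76 years fits 4 doublings: 2^4 = 16.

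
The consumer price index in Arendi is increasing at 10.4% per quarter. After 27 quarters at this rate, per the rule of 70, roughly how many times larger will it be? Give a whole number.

Doubling time ≈ 70/10.4 = 6.73 quarters.
27/6.73 ≈ 4 doublings, so about 2^4 = 16×.

≈ 16 times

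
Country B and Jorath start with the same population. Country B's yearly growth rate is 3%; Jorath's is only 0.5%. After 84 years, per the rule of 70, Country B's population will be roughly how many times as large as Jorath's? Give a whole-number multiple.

≈ 8 times

Country B pulls ahead at 2.5 pp per year, so the ratio doubles every 70/2.5 ≈ 28.00 years.
In 84 years that's 3.00 doublings: 2^3.00 ≈ 8.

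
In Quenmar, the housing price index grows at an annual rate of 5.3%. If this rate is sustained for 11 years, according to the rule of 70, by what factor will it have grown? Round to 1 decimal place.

≈ 1.8 times

Doubles every ≈ 13.21 years (70/5.3).
11 years is 0.83 doublings; 2^0.83 ≈ 1.8×.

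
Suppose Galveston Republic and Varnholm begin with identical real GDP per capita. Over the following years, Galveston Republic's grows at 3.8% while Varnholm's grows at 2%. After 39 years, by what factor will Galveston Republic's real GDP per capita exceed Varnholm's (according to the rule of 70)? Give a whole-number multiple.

Galveston Republic pulls ahead at 1.8 pp per year, so the ratio doubles every 70/1.8 ≈ 38.89 years.
In 39 years that's 1.00 doublings: 2^1.00 ≈ 2.

≈ 2 times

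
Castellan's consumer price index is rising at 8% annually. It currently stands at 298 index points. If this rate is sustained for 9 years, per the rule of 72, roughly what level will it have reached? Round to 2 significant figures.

It doubles every 72/8 ≈ 9.00 years, so 9 years is 1.00 doublings.
2^1.00 ≈ 2.00; 298 × 2.00 ≈ 600 index points.

about 600 index points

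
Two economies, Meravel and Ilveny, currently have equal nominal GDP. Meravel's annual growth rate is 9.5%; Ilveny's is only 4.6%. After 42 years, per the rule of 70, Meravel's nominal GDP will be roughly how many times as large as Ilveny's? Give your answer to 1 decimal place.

Only the 4.9-point difference matters.
70/4.9 ≈ 14.29 years per doubling of the ratio; 42 years gives 2.94 doublings, so ≈ 7.7×.

about 7.7 times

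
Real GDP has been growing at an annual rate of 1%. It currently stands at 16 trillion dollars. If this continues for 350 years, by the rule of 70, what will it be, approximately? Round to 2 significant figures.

≈ 510 trillion dollars

It doubles every 70/1 ≈ 70.00 years, so 350 years is 5.00 doublings.
2^5.00 ≈ 32.00; 16 × 32.00 ≈ 510 trillion dollars.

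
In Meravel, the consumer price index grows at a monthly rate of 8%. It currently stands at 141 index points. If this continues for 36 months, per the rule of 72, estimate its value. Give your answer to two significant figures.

≈ 2300 index points

It doubles every 72/8 ≈ 9.00 months, so 36 months is 4.00 doublings.
2^4.00 ≈ 16.00; 141 × 16.00 ≈ 2300 index points.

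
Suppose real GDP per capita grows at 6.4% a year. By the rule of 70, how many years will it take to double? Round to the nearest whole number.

At 6.4%, doubling takes about 70/6.4 = 10.94 years.

roughly 11 years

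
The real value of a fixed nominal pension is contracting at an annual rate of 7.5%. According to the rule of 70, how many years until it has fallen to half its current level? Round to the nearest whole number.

Halving time ≈ 70 / 7.5 = 9.33 → 9 years.

≈ 9 years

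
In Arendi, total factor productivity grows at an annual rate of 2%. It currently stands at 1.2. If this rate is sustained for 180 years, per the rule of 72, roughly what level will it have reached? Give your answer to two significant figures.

It doubles every 72/2 ≈ 36.00 years, so 180 years is 5.00 doublings.
2^5.00 ≈ 32.00; 1.2 × 32.00 ≈ 38.

≈ 38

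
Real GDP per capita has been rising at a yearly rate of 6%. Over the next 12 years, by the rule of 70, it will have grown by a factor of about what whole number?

Doubling time ≈ 70/6 = 11.67 years.
12/11.67 ≈ 1 doubling, so about 2^1 = 2×.

2 times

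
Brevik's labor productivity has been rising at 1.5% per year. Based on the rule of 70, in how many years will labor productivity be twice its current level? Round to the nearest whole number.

At 1.5%, doubling takes about 70/1.5 = 46.67 years.

approximately 47 years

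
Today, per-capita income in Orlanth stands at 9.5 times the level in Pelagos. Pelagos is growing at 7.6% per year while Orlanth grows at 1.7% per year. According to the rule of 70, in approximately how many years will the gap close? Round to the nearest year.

What matters is the difference: 5.9 pp.
Rule of 70 on the gap: the ratio halves every 70/5.9 ≈ 11.86 years.
A 9.5 times gap takes log₂(9.5) ≈ 3.25 halvings to close: 3.25 × 11.86 ≈ 39 years.

roughly 39 years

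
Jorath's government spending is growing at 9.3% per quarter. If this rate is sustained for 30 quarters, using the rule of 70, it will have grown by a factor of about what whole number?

At 9.3% one doubling takes ≈ 7.53 quarters; 30 quarters is 4 of them, so ×16.

around 16 times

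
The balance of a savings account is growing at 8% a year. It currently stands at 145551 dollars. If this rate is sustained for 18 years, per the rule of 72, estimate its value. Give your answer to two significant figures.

It doubles every 72/8 ≈ 9.00 years, so 18 years is 2.00 doublings.
2^2.00 ≈ 4.00; 145551 × 4.00 ≈ 580000 dollars.

≈ 580000 dollars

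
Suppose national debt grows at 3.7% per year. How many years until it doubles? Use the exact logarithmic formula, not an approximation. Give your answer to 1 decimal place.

19.1 years

t = ln(2) / ln(1 + 0.037) = 0.6931 / 0.036332 ≈ 19.08.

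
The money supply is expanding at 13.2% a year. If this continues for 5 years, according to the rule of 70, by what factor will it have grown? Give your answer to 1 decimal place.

Doubles every ≈ 5.30 years (70/13.2).
5 years is 0.94 doublings; 2^0.94 ≈ 1.9×.

1.9 times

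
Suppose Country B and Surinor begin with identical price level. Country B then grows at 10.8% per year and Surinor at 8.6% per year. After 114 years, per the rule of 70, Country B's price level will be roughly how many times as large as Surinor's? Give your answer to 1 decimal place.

roughly 12.0 times

Country B pulls ahead at 2.2 pp per year, so the ratio doubles every 70/2.2 ≈ 31.82 years.
In 114 years that's 3.58 doublings: 2^3.58 ≈ 12.0.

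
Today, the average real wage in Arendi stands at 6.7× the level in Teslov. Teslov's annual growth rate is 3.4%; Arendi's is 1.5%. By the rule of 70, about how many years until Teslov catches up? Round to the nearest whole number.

Teslov gains on Arendi at 3.4% − 1.5% = 1.9 points a year.
At that relative rate the gap halves every 70/1.9 ≈ 36.84 years.
A 6.7× gap takes log₂(6.7) ≈ 2.74 halvings to close: 2.74 × 36.84 ≈ 101 years.

roughly 101 years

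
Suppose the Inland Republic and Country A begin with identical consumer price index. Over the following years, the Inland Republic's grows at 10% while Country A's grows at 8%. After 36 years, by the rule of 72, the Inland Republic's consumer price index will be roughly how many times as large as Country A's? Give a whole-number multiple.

2 times

Only the 2-point difference matters.
72/2 ≈ 36.00 years per doubling of the ratio; 36 years gives 1.00 doublings, so ≈ 2×.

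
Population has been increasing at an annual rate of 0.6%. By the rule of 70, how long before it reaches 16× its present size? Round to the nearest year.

Doubling time ≈ 70/0.6 = 116.67 years.
16× is 4 doublings, so 4 × 116.67 ≈ 467 years.

roughly 467 years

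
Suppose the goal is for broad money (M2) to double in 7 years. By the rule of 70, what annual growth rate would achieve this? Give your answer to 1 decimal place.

70 / 7 ≈ 10.00, so about 10.0% annually.

around 10.0% annually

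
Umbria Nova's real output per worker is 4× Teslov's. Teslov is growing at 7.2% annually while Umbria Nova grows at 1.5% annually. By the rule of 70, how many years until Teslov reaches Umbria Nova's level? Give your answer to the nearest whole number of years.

What matters is the difference: 5.7 pp.
Rule of 70 on the gap: the ratio halves every 70/5.7 ≈ 12.28 years.
A 4× gap closes after 2 halvings: 2 × 12.28 ≈ 25 years.

about 25 years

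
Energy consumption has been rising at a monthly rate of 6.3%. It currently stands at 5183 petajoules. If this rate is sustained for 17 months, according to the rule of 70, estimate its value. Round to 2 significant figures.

Doubling time ≈ 70/6.3 = 11.11 months.
17 months is 17/11.11 ≈ 1.53 doublings, a factor of 2^1.53 ≈ 2.89.
5183 × 2.89 ≈ 15000 petajoules.

15000 petajoules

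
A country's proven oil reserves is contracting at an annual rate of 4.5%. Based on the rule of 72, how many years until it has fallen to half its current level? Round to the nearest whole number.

≈ 16 years

Halving time ≈ 72 / 4.5 = 16.00 → 16 years.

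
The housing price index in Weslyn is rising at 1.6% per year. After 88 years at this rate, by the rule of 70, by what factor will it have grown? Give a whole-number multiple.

about 4 times

Doubling time ≈ 70/1.6 = 43.75 years.
88/43.75 ≈ 2 doublings, so about 2^2 = 4×.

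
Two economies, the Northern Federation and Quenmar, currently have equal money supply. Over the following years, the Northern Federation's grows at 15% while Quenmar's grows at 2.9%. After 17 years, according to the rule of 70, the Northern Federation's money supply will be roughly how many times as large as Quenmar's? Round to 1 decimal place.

roughly 7.7 times

the Northern Federation pulls ahead at 12.1 pp per year, so the ratio doubles every 70/12.1 ≈ 5.79 years.
In 17 years that's 2.94 doublings: 2^2.94 ≈ 7.7.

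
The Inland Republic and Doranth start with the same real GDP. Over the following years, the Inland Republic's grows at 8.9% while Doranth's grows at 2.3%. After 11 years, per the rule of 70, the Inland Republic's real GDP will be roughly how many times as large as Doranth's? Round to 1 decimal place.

around 2.1 times

the Inland Republic pulls ahead at 6.6 pp per year, so the ratio doubles every 70/6.6 ≈ 10.61 years.
In 11 years that's 1.04 doublings: 2^1.04 ≈ 2.1.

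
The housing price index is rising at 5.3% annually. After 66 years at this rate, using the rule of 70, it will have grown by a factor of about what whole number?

70/5.3 ≈ 13.21 years per doubling.
66 years fits 5 doublings: 2^5 = 32.

roughly 32 times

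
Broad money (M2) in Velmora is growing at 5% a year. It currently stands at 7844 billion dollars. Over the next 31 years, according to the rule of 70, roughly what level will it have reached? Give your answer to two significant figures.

Doubling time ≈ 70/5 = 14.00 years.
31 years is 31/14.00 ≈ 2.21 doublings, a factor of 2^2.21 ≈ 4.63.
7844 × 4.63 ≈ 36000 billion dollars.

approximately 36000 billion dollars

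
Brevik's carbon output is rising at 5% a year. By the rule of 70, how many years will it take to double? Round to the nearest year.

about 14 years

At 5%, doubling takes about 70/5 = 14.00 years.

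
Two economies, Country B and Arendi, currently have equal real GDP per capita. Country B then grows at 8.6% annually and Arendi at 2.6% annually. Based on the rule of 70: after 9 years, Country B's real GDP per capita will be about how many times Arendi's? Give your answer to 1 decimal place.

approximately 1.7 times

Rate gap = 8.6% − 2.6% = 6 points.
The ratio doubles every 70/6 ≈ 11.67 years.
9/11.67 ≈ 0.77 doublings → ratio ≈ 2^0.77 ≈ 1.7.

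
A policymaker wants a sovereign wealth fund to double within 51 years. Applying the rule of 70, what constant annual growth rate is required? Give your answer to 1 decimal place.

around 1.4%

70 / 51 ≈ 1.37, so about 1.4% annually.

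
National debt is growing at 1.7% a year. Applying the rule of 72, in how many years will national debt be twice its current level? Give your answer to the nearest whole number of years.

72/1.7 ≈ 42.35, so it doubles roughly every 42 years.

roughly 42 years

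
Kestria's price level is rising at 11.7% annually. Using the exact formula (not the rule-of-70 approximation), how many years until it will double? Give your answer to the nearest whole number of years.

t = ln(2) / ln(1 + 0.117) = 0.6931 / 0.110647 ≈ 6.26.
≈ 6 years.

6 years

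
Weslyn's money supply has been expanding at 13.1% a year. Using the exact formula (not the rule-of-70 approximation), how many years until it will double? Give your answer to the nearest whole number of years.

6 years

t = ln(2) / ln(1 + 0.131) = 0.6931 / 0.123102 ≈ 5.63.
≈ 6 years.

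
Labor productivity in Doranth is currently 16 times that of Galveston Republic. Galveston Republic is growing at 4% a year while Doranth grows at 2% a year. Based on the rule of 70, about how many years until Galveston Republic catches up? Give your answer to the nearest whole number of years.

The growth-rate gap is 4% − 2% = 2 percentage points.
So the ratio between them halves every 70/2 ≈ 35.00 years.
A 16 times gap closes after 4 halvings: 4 × 35.00 ≈ 140 years.

roughly 140 years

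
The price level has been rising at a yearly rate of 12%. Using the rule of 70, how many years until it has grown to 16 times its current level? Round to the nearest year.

≈ 23 years

At 12% it doubles every 70/12 ≈ 5.83 years.
Getting to 16× needs 4 doublings: 4 × 5.83 ≈ 23 years.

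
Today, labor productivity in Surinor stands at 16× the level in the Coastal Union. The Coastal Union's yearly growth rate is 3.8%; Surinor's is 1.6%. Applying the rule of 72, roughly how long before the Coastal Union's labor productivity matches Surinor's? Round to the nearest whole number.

about 131 years

the Coastal Union gains on Surinor at 3.8% − 1.6% = 2.2 points a year.
At that relative rate the gap halves every 72/2.2 ≈ 32.73 years.
A 16× gap closes after 4 halvings: 4 × 32.73 ≈ 131 years.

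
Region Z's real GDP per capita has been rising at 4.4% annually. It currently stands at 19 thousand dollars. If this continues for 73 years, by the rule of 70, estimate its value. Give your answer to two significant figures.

approximately 460 thousand dollars

It doubles every 70/4.4 ≈ 15.91 years, so 73 years is 4.59 doublings.
2^4.59 ≈ 24.08; 19 × 24.08 ≈ 460 thousand dollars.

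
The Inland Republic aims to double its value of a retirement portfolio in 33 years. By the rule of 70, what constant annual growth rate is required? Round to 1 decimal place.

70 / 33 ≈ 2.12, so about 2.1% annually.

around 2.1%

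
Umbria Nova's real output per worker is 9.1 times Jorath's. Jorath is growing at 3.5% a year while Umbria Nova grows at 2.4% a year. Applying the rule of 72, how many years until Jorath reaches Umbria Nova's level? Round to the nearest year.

The growth-rate gap is 3.5% − 2.4% = 1.1 percentage points.
So the ratio between them halves every 72/1.1 ≈ 65.45 years.
A 9.1 times gap takes log₂(9.1) ≈ 3.19 halvings to close: 3.19 × 65.45 ≈ 209 years.

approximately 209 years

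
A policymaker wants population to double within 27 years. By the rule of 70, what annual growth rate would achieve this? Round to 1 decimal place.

70 / 27 ≈ 2.59, so about 2.6% annually.

2.6%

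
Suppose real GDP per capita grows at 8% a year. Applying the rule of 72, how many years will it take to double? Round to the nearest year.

around 9 years

Doubling time ≈ 72 / 8 = 9.00 years.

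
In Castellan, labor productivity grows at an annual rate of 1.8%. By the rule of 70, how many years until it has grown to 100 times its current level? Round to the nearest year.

258 years

One doubling takes 70/1.8 = 38.89 years.
100× is log₂ 100 ≈ 6.64 doublings, so ≈ 6.64 × 38.89 = 258 years.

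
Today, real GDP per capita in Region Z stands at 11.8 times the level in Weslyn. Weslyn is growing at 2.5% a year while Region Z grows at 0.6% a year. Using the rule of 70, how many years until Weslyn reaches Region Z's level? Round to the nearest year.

Weslyn gains on Region Z at 2.5% − 0.6% = 1.9 points a year.
At that relative rate the gap halves every 70/1.9 ≈ 36.84 years.
An 11.8 times gap takes log₂(11.8) ≈ 3.56 halvings to close: 3.56 × 36.84 ≈ 131 years.

approximately 131 years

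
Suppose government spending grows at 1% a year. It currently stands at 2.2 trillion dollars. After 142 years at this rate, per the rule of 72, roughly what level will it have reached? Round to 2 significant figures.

Doubling time ≈ 72/1 = 72.00 years.
142 years is 142/72.00 ≈ 1.97 doublings, a factor of 2^1.97 ≈ 3.92.
2.2 × 3.92 ≈ 8.6 trillion dollars.

8.6 trillion dollars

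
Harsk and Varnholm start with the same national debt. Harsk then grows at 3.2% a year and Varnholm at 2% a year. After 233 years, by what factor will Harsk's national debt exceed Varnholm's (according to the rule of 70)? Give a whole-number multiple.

about 16 times

Harsk pulls ahead at 1.2 pp per year, so the ratio doubles every 70/1.2 ≈ 58.33 years.
In 233 years that's 3.99 doublings: 2^3.99 ≈ 16.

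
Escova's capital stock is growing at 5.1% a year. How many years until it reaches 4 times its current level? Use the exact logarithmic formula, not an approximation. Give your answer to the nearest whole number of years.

t = ln(4) / ln(1 + 0.051) = 1.3863 / 0.049742 ≈ 27.87.
≈ 28 years.

28 years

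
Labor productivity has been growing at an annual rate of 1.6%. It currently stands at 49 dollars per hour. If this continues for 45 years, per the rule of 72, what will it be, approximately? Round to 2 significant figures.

It doubles every 72/1.6 ≈ 45.00 years, so 45 years is 1.00 doublings.
2^1.00 ≈ 2.00; 49 × 2.00 ≈ 98 dollars per hour.

98 dollars per hour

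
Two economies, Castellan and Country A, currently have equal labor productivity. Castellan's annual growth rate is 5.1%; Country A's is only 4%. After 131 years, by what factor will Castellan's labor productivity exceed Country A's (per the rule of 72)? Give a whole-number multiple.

Castellan pulls ahead at 1.1 pp per year, so the ratio doubles every 72/1.1 ≈ 65.45 years.
In 131 years that's 2.00 doublings: 2^2.00 ≈ 4.

roughly 4 times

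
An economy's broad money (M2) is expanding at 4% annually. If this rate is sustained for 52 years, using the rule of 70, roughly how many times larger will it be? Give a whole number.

At 4% one doubling takes ≈ 17.50 years; 52 years is 3 of them, so ×8.

8 times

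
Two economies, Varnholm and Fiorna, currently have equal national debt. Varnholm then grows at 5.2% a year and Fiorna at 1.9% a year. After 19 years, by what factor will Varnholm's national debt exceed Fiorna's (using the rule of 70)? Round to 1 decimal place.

Only the 3.3-point difference matters.
70/3.3 ≈ 21.21 years per doubling of the ratio; 19 years gives 0.90 doublings, so ≈ 1.9×.

about 1.9 times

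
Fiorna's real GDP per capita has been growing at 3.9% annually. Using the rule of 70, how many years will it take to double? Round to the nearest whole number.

roughly 18 years

At 3.9%, doubling takes about 70/3.9 = 17.95 years.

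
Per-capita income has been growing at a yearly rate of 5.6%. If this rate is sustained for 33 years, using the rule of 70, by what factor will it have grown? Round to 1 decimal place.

≈ 6.2 times

Doubling time ≈ 70/5.6 = 12.50 years.
33 years / 12.50 ≈ 2.64 doublings → factor 2^2.64 ≈ 6.2.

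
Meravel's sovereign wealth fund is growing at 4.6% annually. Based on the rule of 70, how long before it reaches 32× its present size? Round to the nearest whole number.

around 76 years

At 4.6% it doubles every 70/4.6 ≈ 15.22 years.
32 = 2^5, so 5 doublings → 76 years.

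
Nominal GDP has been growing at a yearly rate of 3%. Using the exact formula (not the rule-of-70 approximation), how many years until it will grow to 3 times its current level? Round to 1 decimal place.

t = ln(3) / ln(1 + 0.03) = 1.0986 / 0.029559 ≈ 37.17.

37.2 years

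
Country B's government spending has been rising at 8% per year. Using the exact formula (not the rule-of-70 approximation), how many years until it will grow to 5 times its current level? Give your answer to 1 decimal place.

t = ln(5) / ln(1 + 0.08) = 1.6094 / 0.076961 ≈ 20.91.

20.9 years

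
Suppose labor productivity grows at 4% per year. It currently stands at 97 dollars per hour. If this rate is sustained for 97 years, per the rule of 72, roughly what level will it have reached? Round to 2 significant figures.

It doubles every 72/4 ≈ 18.00 years, so 97 years is 5.39 doublings.
2^5.39 ≈ 41.93; 97 × 41.93 ≈ 4100 dollars per hour.

4100 dollars per hour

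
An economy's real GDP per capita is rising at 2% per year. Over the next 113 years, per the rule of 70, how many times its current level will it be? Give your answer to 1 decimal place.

Doubling time ≈ 70/2 = 35.00 years.
113 years / 35.00 ≈ 3.23 doublings → factor 2^3.23 ≈ 9.4.

≈ 9.4 times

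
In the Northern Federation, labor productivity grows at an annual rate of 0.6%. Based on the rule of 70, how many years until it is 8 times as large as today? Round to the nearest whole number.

≈ 350 years

One doubling takes 70/0.6 = 116.67 years.
Getting to 8× needs 3 doublings: 3 × 116.67 ≈ 350 years.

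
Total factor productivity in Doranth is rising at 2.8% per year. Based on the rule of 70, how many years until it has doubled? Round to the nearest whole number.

70/2.8 ≈ 25.00, so it doubles roughly every 25 years.

about 25 years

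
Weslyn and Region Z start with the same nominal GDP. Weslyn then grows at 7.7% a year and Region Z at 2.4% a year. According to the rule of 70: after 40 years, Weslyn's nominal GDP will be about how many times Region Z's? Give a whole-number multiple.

8 times

Only the 5.3-point difference matters.
70/5.3 ≈ 13.21 years per doubling of the ratio; 40 years gives 3.03 doublings, so ≈ 8×.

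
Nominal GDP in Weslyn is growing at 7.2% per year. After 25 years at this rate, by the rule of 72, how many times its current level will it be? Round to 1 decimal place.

≈ 5.7 times

Doubles every ≈ 10.00 years (72/7.2).
25 years is 2.50 doublings; 2^2.50 ≈ 5.7×.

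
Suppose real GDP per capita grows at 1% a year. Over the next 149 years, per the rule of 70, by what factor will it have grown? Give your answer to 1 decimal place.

Doubling time ≈ 70/1 = 70.00 years.
149 years / 70.00 ≈ 2.13 doublings → factor 2^2.13 ≈ 4.4.

approximately 4.4 times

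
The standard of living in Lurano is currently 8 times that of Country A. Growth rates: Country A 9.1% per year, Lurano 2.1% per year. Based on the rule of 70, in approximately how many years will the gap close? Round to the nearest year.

Country A gains on Lurano at 9.1% − 2.1% = 7 points a year.
At that relative rate the gap halves every 70/7 ≈ 10.00 years.
An 8 times gap closes after 3 halvings: 3 × 10.00 ≈ 30 years.

approximately 30 years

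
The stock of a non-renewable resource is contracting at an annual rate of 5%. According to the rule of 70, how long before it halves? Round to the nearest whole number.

around 14 years

Falling at 5%, it halves about every 70/5 = 14.00 years.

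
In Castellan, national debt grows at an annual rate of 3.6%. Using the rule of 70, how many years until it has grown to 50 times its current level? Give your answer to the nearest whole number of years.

around 110 years

One doubling takes 70/3.6 = 19.44 years.
50× is log₂ 50 ≈ 5.64 doublings, so ≈ 5.64 × 19.44 = 110 years.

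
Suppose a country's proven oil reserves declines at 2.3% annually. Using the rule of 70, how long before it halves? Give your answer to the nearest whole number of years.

about 30 years

Halving time ≈ 70 / 2.3 = 30.43 → 30 years.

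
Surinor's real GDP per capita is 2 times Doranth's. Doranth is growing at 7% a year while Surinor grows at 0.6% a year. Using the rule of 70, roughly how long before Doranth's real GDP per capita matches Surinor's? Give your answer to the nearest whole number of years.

The growth-rate gap is 7% − 0.6% = 6.4 percentage points.
So the ratio between them halves every 70/6.4 ≈ 10.94 years.
A 2 times gap closes after 1 halving: 1 × 10.94 ≈ 11 years.

approximately 11 years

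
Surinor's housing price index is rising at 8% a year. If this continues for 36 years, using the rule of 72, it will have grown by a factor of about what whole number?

72/8 ≈ 9.00 years per doubling.
36 years fits 4 doublings: 2^4 = 16.

16 times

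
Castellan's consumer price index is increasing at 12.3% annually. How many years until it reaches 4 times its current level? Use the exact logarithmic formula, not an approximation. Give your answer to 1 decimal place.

t = ln(4) / ln(1 + 0.123) = 1.3863 / 0.116004 ≈ 11.95.

12.0 years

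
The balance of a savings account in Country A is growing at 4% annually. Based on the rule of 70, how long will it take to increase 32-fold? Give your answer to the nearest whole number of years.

about 88 years

Doubling time ≈ 70/4 = 17.50 years.
32 = 2^5, so 5 doublings → 88 years.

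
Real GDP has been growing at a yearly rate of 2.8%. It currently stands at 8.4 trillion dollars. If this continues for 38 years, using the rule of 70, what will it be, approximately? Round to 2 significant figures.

around 24 trillion dollars

Doubling time ≈ 70/2.8 = 25.00 years.
38 years is 38/25.00 ≈ 1.52 doublings, a factor of 2^1.52 ≈ 2.87.
8.4 × 2.87 ≈ 24 trillion dollars.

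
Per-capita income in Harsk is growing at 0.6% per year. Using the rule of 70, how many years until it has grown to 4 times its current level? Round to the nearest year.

≈ 233 years

At 0.6% it doubles every 70/0.6 ≈ 116.67 years.
4 = 2^2, so 2 doublings → 233 years.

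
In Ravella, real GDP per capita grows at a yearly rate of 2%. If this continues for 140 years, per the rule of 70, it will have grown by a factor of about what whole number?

16 times

Doubling time ≈ 70/2 = 35.00 years.
140/35.00 ≈ 4 doublings, so about 2^4 = 16×.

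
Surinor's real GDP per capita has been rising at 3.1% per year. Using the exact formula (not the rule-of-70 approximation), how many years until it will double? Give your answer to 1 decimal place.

22.7 years

t = ln(2) / ln(1 + 0.031) = 0.6931 / 0.030529 ≈ 22.70.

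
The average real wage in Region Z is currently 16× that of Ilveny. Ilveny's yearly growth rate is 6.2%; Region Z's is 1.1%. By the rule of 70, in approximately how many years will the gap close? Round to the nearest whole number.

What matters is the difference: 5.1 pp.
Rule of 70 on the gap: the ratio halves every 70/5.1 ≈ 13.73 years.
A 16× gap closes after 4 halvings: 4 × 13.73 ≈ 55 years.

approximately 55 years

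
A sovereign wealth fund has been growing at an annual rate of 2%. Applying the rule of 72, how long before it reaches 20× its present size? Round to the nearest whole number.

At 2% it doubles every 72/2 ≈ 36.00 years.
Reaching 20× takes log₂(20) ≈ 4.32 doublings.
4.32 × 36.00 ≈ 156 years.

approximately 156 years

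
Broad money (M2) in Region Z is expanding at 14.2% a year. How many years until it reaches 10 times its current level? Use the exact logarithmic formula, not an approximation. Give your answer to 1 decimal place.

t = ln(10) / ln(1 + 0.142) = 2.3026 / 0.132781 ≈ 17.34.

17.3 years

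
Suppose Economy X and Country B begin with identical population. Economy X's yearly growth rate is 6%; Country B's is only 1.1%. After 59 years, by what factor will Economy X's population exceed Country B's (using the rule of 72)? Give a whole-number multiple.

Rate gap = 6% − 1.1% = 4.9 points.
The ratio doubles every 72/4.9 ≈ 14.69 years.
59/14.69 ≈ 4.02 doublings → ratio ≈ 2^4.02 ≈ 16.

roughly 16 times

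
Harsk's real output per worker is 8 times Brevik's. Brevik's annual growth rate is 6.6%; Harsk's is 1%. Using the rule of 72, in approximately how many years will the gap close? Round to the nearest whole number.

39 years

The growth-rate gap is 6.6% − 1% = 5.6 percentage points.
So the ratio between them halves every 72/5.6 ≈ 12.86 years.
An 8 times gap closes after 3 halvings: 3 × 12.86 ≈ 39 years.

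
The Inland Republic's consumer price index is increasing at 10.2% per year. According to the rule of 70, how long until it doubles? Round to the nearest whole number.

roughly 7 years

70/10.2 ≈ 6.86, so it doubles roughly every 7 years.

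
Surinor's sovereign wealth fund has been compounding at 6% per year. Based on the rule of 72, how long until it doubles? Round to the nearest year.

Doubling time ≈ 72 / 6 = 12.00 years.

≈ 12 years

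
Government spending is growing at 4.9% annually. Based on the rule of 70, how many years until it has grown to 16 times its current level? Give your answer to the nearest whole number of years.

about 57 years

At 4.9% it doubles every 70/4.9 ≈ 14.29 years.
16× is 4 doublings, so 4 × 14.29 ≈ 57 years.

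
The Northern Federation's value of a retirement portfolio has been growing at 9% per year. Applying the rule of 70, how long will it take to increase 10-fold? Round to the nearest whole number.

about 26 years

At 9% it doubles every 70/9 ≈ 7.78 years.
Reaching 10× takes log₂(10) ≈ 3.32 doublings.
3.32 × 7.78 ≈ 26 years.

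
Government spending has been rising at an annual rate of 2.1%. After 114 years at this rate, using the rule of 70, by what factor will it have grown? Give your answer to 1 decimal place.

Doubling time ≈ 70/2.1 = 33.33 years.
114 years / 33.33 ≈ 3.42 doublings → factor 2^3.42 ≈ 10.7.

10.7 times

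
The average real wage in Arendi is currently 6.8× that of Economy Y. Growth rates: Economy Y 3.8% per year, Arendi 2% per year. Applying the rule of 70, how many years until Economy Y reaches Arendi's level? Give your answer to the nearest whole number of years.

≈ 108 years

Economy Y gains on Arendi at 3.8% − 2% = 1.8 points a year.
At that relative rate the gap halves every 70/1.8 ≈ 38.89 years.
A 6.8× gap takes log₂(6.8) ≈ 2.77 halvings to close: 2.77 × 38.89 ≈ 108 years.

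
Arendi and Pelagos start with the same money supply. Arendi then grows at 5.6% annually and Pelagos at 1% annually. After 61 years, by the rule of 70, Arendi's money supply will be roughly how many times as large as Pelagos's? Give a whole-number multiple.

Arendi pulls ahead at 4.6 pp per year, so the ratio doubles every 70/4.6 ≈ 15.22 years.
In 61 years that's 4.01 doublings: 2^4.01 ≈ 16.

roughly 16 times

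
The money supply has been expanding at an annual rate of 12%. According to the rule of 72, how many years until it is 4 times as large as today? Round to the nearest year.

At 12% it doubles every 72/12 ≈ 6.00 years.
4× is 2 doublings, so 2 × 6.00 ≈ 12 years.

12 years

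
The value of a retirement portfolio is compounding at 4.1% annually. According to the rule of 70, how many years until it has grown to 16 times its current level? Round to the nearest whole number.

about 68 years

At 4.1% it doubles every 70/4.1 ≈ 17.07 years.
Getting to 16× needs 4 doublings: 4 × 17.07 ≈ 68 years.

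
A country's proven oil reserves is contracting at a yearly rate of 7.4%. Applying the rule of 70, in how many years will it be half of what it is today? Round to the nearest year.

approximately 9 years

Falling at 7.4%, it halves about every 70/7.4 = 9.46 years.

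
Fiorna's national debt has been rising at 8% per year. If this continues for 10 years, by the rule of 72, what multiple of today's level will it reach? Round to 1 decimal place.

Doubles every ≈ 9.00 years (72/8).
10 years is 1.11 doublings; 2^1.11 ≈ 2.2×.

about 2.2 times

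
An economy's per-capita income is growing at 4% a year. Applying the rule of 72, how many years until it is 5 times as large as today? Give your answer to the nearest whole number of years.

42 years

One doubling takes 72/4 = 18.00 years.
Reaching 5× takes log₂(5) ≈ 2.32 doublings.
2.32 × 18.00 ≈ 42 years.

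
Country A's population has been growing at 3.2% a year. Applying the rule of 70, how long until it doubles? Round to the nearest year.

At 3.2%, doubling takes about 70/3.2 = 21.88 years.

≈ 22 years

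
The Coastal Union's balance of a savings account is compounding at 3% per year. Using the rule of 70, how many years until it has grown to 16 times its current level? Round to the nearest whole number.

approximately 93 years

At 3% it doubles every 70/3 ≈ 23.33 years.
16 = 2^4, so 4 doublings → 93 years.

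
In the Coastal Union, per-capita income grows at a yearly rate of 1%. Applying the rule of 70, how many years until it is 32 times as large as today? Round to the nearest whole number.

about 350 years

Doubling time ≈ 70/1 = 70.00 years.
Getting to 32× needs 5 doublings: 5 × 70.00 ≈ 350 years.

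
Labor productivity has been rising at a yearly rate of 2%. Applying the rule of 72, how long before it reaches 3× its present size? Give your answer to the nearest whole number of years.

approximately 57 years

At 2% it doubles every 72/2 ≈ 36.00 years.
Reaching 3× takes log₂(3) ≈ 1.58 doublings.
1.58 × 36.00 ≈ 57 years.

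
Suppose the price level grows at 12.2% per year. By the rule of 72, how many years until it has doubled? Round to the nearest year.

around 6 years

Doubling time ≈ 72 / 12.2 = 5.90 years.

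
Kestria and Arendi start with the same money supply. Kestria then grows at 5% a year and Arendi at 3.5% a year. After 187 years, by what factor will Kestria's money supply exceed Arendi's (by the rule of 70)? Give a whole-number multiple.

roughly 16 times

Rate gap = 5% − 3.5% = 1.5 points.
The ratio doubles every 70/1.5 ≈ 46.67 years.
187/46.67 ≈ 4.01 doublings → ratio ≈ 2^4.01 ≈ 16.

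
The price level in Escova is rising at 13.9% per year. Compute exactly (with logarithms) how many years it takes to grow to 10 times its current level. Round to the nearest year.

18 years

t = ln(10) / ln(1 + 0.139) = 2.3026 / 0.130151 ≈ 17.69.
≈ 18 years.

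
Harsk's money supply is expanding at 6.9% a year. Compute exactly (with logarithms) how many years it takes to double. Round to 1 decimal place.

10.4 years

t = ln(2) / ln(1 + 0.069) = 0.6931 / 0.066724 ≈ 10.39.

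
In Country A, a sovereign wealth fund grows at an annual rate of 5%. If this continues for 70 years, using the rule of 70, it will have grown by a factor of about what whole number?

roughly 32 times

At 5% one doubling takes ≈ 14.00 years; 70 years is 5 of them, so ×32.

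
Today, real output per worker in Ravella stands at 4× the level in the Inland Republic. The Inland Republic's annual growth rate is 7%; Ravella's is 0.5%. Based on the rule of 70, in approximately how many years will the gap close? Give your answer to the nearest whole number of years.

≈ 22 years

The growth-rate gap is 7% − 0.5% = 6.5 percentage points.
So the ratio between them halves every 70/6.5 ≈ 10.77 years.
A 4× gap closes after 2 halvings: 2 × 10.77 ≈ 22 years.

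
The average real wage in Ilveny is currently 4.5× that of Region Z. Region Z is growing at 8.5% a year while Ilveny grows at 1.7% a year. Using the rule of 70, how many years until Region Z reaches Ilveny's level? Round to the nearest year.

Region Z gains on Ilveny at 8.5% − 1.7% = 6.8 points a year.
At that relative rate the gap halves every 70/6.8 ≈ 10.29 years.
A 4.5× gap takes log₂(4.5) ≈ 2.17 halvings to close: 2.17 × 10.29 ≈ 22 years.

approximately 22 years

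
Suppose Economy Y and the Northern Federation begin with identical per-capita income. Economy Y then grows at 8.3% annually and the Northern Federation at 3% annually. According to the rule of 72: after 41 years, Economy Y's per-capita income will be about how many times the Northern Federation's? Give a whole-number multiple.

roughly 8 times

Economy Y pulls ahead at 5.3 pp per year, so the ratio doubles every 72/5.3 ≈ 13.58 years.
In 41 years that's 3.02 doublings: 2^3.02 ≈ 8.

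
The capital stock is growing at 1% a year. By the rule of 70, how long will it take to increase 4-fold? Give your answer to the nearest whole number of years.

At 1% it doubles every 70/1 ≈ 70.00 years.
4 = 2^2, so 2 doublings → 140 years.

around 140 years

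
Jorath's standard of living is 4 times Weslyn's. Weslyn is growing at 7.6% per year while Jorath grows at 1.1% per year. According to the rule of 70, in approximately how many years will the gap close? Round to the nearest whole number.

22 years

The growth-rate gap is 7.6% − 1.1% = 6.5 percentage points.
So the ratio between them halves every 70/6.5 ≈ 10.77 years.
A 4 times gap closes after 2 halvings: 2 × 10.77 ≈ 22 years.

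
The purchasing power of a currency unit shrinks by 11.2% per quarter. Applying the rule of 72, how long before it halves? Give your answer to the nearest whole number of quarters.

Halving time ≈ 72 / 11.2 = 6.43 → 6 quarters.

roughly 6 quarters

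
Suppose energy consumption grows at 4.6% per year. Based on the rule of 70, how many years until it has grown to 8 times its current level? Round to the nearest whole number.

At 4.6% it doubles every 70/4.6 ≈ 15.22 years.
8× is 3 doublings, so 3 × 15.22 ≈ 46 years.

approximately 46 years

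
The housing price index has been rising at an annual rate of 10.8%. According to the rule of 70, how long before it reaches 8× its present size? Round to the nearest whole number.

around 19 years

Doubling time ≈ 70/10.8 = 6.48 years.
8 = 2^3, so 3 doublings → 19 years.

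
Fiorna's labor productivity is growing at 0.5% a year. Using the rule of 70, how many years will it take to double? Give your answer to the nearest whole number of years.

140 years

At 0.5%, doubling takes about 70/0.5 = 140.00 years.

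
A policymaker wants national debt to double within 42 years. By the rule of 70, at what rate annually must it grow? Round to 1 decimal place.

70 / 42 ≈ 1.67, so about 1.7% annually.

approximately 1.7%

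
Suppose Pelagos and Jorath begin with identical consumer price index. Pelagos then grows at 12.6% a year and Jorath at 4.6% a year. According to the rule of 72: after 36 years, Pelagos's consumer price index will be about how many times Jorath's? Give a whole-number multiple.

roughly 16 times

Rate gap = 12.6% − 4.6% = 8 points.
The ratio doubles every 72/8 ≈ 9.00 years.
36/9.00 ≈ 4.00 doublings → ratio ≈ 2^4.00 ≈ 16.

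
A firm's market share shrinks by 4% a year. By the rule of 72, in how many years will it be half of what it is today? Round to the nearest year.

Falling at 4%, it halves about every 72/4 = 18.00 years.

roughly 18 years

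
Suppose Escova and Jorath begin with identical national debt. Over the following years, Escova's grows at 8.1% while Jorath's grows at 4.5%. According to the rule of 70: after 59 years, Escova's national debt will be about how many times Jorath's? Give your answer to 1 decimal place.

about 8.2 times

Rate gap = 8.1% − 4.5% = 3.6 points.
The ratio doubles every 70/3.6 ≈ 19.44 years.
59/19.44 ≈ 3.03 doublings → ratio ≈ 2^3.03 ≈ 8.2.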